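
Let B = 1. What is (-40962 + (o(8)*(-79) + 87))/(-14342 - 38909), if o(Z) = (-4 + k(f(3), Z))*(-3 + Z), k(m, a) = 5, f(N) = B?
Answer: 41270/53251 ≈ 0.77501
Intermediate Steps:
f(N) = 1
o(Z) = -3 + Z (o(Z) = (-4 + 5)*(-3 + Z) = 1*(-3 + Z) = -3 + Z)
(-40962 + (o(8)*(-79) + 87))/(-14342 - 38909) = (-40962 + ((-3 + 8)*(-79) + 87))/(-14342 - 38909) = (-40962 + (5*(-79) + 87))/(-53251) = (-40962 + (-395 + 87))*(-1/53251) = (-40962 - 308)*(-1/53251) = -41270*(-1/53251) = 41270/53251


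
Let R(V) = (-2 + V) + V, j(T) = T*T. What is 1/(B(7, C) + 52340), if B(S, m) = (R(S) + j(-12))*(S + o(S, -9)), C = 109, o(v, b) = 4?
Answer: 1/54056 ≈ 1.8499e-5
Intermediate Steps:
j(T) = T²
R(V) = -2 + 2*V
B(S, m) = (4 + S)*(142 + 2*S) (B(S, m) = ((-2 + 2*S) + (-12)²)*(S + 4) = ((-2 + 2*S) + 144)*(4 + S) = (142 + 2*S)*(4 + S) = (4 + S)*(142 + 2*S))
1/(B(7, C) + 52340) = 1/((568 + 2*7² + 150*7) + 52340) = 1/((568 + 2*49 + 1050) + 52340) = 1/((568 + 98 + 1050) + 52340) = 1/(1716 + 52340) = 1/54056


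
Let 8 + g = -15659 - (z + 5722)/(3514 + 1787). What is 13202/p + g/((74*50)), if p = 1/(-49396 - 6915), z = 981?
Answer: -1458117421841887/1961370 ≈ -7.4342e+8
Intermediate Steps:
p = -1/56311 (p = 1/(-56311) = -1/56311 ≈ -1.7759e-5)
g = -83057470/5301 (g = -8 + (-15659 - (981 + 5722)/(3514 + 1787)) = -8 + (-15659 - 6703/5301) = -8 - 83015062/5301 = -83057470/5301 ≈ -15668.)
13202/p + g/((74*50)) = 13202/(-1/56311) - 83057470/(5301*(74*50)) = 13202*(-56311) - 83057470/5301/3700 = -743417822 - 83057470/5301*1/3700 = -743417822 - 8305747/1961370 = -1458117421841887/1961370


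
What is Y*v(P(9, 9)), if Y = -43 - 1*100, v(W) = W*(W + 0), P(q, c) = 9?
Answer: -11583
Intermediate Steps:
v(W) = W**2 (v(W) = W*W = W**2)
Y = -143 (Y = -43 - 100 = -143)
Y*v(P(9, 9)) = -143*9**2 = -143*81 = -11583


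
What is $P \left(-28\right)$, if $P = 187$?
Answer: $-5236$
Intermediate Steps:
$P \left(-28\right) = 187 \left(-28\right) = -5236$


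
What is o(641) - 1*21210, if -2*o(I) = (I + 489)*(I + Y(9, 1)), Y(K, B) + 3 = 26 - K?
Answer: -391285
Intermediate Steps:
Y(K, B) = 23 - K (Y(K, B) = -3 + (26 - K) = 23 - K)
o(I) = -(14 + I)*(489 + I)/2 (o(I) = -(I + 489)*(I + (23 - 1*9))/2 = -(489 + I)*(I + (23 - 9))/2 = -(489 + I)*(I + 14)/2 = -(489 + I)*(14 + I)/2 = -(14 + I)*(489 + I)/2)
o(641) - 1*21210 = (-3423 - 503/2*641 - ½*641²) - 1*21210 = (-3423 - 322423/2 - ½*410881) - 21210 = (-3423 - 322423/2 - 410881/2) - 21210 = -370075 - 21210 = -391285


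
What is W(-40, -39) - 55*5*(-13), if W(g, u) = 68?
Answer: 3643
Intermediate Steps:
W(-40, -39) - 55*5*(-13) = 68 - 55*5*(-13) = 68 - 11*25*(-13) = 68 - 275*(-13) = 68 + 3575 = 3643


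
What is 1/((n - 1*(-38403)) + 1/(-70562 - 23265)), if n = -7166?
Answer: 93827/2930873998 ≈ 3.2013e-5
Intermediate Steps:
1/((n - 1*(-38403)) + 1/(-70562 - 23265)) = 1/((-7166 - 1*(-38403)) + 1/(-70562 - 23265)) = 1/((-7166 + 38403) + 1/(-93827)) = 1/(31237 - 1/93827) = 1/(2930873998/93827) = 93827/2930873998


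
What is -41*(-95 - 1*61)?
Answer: 6396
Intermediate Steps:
-41*(-95 - 1*61) = -41*(-95 - 61) = -41*(-156) = 6396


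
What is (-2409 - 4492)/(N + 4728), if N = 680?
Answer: -6901/5408 ≈ -1.2761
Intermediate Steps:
(-2409 - 4492)/(N + 4728) = (-2409 - 4492)/(680 + 4728) = -6901/5408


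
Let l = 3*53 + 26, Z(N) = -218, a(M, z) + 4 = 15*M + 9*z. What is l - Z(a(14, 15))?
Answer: 403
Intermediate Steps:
a(M, z) = -4 + 9*z + 15*M (a(M, z) = -4 + (15*M + 9*z) = -4 + (9*z + 15*M) = -4 + 9*z + 15*M)
l = 185 (l = 159 + 26 = 185)
l - Z(a(14, 15)) = 185 - 1*(-218) = 185 + 218 = 403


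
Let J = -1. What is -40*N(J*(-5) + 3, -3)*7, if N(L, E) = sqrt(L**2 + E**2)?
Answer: -280*sqrt(73) ≈ -2392.3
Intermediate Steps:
N(L, E) = sqrt(E**2 + L**2)
-40*N(J*(-5) + 3, -3)*7 = -40*sqrt((-3)**2 + (-1*(-5) + 3)**2)*7 = -40*sqrt(9 + (5 + 3)**2)*7 = -40*sqrt(9 + 8**2)*7 = -40*sqrt(9 + 64)*7 = -40*sqrt(73)*7 = -280*sqrt(73)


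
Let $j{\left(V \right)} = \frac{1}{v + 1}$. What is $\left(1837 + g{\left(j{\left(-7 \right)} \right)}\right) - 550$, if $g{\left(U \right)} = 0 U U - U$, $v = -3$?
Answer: $\frac{2575}{2} \approx 1287.5$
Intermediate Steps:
$j{\left(V \right)} = - \frac{1}{2}$ ($j{\left(V \right)} = \frac{1}{-3 + 1} = \frac{1}{-2} = - \frac{1}{2}$)
$g{\left(U \right)} = - U$ ($g{\left(U \right)} = 0 U - U = 0 - U = - U$)
$\left(1837 + g{\left(j{\left(-7 \right)} \right)}\right) - 550 = \left(1837 - - \frac{1}{2}\right) - 550 = \left(1837 + \frac{1}{2}\right) - 550 = \frac{3675}{2} - 550 = \frac{2575}{2}$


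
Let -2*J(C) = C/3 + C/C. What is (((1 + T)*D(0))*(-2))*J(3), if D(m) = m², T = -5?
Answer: 0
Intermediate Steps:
J(C) = -½ - C/6 (J(C) = -(C/3 + C/C)/2 = -(C*(⅓) + 1)/2 = -(C/3 + 1)/2 = -(1 + C/3)/2 = -½ - C/6)
(((1 + T)*D(0))*(-2))*J(3) = (((1 - 5)*0²)*(-2))*(-½ - ⅙*3) = (-4*0*(-2))*(-½ - ½) = (0*(-2))*(-1) = 0*(-1) = 0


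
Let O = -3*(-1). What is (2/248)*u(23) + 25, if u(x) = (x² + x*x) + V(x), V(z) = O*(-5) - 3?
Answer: 1035/31 ≈ 33.387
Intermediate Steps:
O = 3
V(z) = -18 (V(z) = 3*(-5) - 3 = -15 - 3 = -18)
u(x) = -18 + 2*x² (u(x) = (x² + x*x) - 18 = (x² + x²) - 18 = 2*x² - 18 = -18 + 2*x²)
(2/248)*u(23) + 25 = (2/248)*(-18 + 2*23²) + 25 = (2*(1/248))*(-18 + 2*529) + 25 = (-18 + 1058)/124 + 25 = (1/124)*1040 + 25 = 260/31 + 25 = 1035/31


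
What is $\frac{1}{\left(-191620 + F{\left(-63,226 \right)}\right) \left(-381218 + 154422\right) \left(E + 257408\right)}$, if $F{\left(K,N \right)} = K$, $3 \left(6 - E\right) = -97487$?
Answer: $\frac{3}{37809674605051972} \approx 7.9345 \cdot 10^{-17}$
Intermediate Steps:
$E = \frac{97505}{3}$ ($E = 6 - - \frac{97487}{3} = 6 + \frac{97487}{3} = \frac{97505}{3} \approx 32502.0$)
$\frac{1}{\left(-191620 + F{\left(-63,226 \right)}\right) \left(-381218 + 154422\right) \left(E + 257408\right)} = \frac{1}{\left(-191620 - 63\right) \left(-381218 + 154422\right) \left(\frac{97505}{3} + 257408\right)} = \frac{1}{\left(-191683\right) \left(\left(-226796\right) \frac{869729}{3}\right)} = - \frac{1}{191683 \left(- \frac{197251058284}{3}\right)} = \left(- \frac{1}{191683}\right) \left(- \frac{3}{197251058284}\right) = \frac{3}{37809674605051972}$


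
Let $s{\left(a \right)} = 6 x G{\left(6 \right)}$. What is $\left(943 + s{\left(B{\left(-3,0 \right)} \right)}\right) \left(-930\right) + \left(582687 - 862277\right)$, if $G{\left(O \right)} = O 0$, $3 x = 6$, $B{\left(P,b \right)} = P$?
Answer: $-1156580$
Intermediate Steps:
$x = 2$ ($x = \frac{1}{3} \cdot 6 = 2$)
$G{\left(O \right)} = 0$
$s{\left(a \right)} = 0$ ($s{\left(a \right)} = 6 \cdot 2 \cdot 0 = 12 \cdot 0 = 0$)
$\left(943 + s{\left(B{\left(-3,0 \right)} \right)}\right) \left(-930\right) + \left(582687 - 862277\right) = \left(943 + 0\right) \left(-930\right) + \left(582687 - 862277\right) = 943 \left(-930\right) + \left(582687 - 862277\right) = -876990 - 279590 = -1156580$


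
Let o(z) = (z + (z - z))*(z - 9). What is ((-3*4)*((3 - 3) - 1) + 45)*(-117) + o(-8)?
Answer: -6533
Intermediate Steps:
o(z) = z*(-9 + z) (o(z) = (z + 0)*(-9 + z) = z*(-9 + z))
((-3*4)*((3 - 3) - 1) + 45)*(-117) + o(-8) = ((-3*4)*((3 - 3) - 1) + 45)*(-117) - 8*(-9 - 8) = (-12*(0 - 1) + 45)*(-117) - 8*(-17) = (-12*(-1) + 45)*(-117) + 136 = (12 + 45)*(-117) + 136 = 57*(-117) + 136 = -6669 + 136 = -6533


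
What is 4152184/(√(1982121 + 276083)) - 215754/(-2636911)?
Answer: 215754/2636911 + 2076092*√564551/564551 ≈ 2763.2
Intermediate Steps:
4152184/(√(1982121 + 276083)) - 215754/(-2636911) = 4152184/(√2258204) - 215754*(-1/2636911) = 4152184/((2*√564551)) + 215754/2636911 = 4152184*(√564551/1129102) + 215754/2636911 = 2076092*√564551/564551 + 215754/2636911 = 215754/2636911 + 2076092*√564551/564551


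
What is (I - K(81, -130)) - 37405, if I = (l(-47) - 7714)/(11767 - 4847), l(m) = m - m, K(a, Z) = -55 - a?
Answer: -128954597/3460 ≈ -37270.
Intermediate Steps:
l(m) = 0
I = -3857/3460 (I = (0 - 7714)/(11767 - 4847) = -7714/6920 = -7714*1/6920 = -3857/3460 ≈ -1.1147)
(I - K(81, -130)) - 37405 = (-3857/3460 - (-55 - 1*81)) - 37405 = (-3857/3460 - (-55 - 81)) - 37405 = (-3857/3460 - 1*(-136)) - 37405 = (-3857/3460 + 136) - 37405 = 466703/3460 - 37405 = -128954597/3460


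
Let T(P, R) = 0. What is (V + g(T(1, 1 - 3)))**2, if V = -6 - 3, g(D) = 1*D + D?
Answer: 81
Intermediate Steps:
g(D) = 2*D (g(D) = D + D = 2*D)
V = -9
(V + g(T(1, 1 - 3)))**2 = (-9 + 2*0)**2 = (-9 + 0)**2 = (-9)**2 = 81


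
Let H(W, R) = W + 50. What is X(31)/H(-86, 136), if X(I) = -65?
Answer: 65/36 ≈ 1.8056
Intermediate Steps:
H(W, R) = 50 + W
X(31)/H(-86, 136) = -65/(50 - 86) = -65/(-36) = -65*(-1/36) = 65/36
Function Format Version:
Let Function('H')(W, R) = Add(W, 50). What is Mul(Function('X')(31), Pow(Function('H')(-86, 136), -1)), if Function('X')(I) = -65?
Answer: Rational(65, 36) ≈ 1.8056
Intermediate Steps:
Function('H')(W, R) = Add(50, W)
Mul(Function('X')(31), Pow(Function('H')(-86, 136), -1)) = Mul(-65, Pow(Add(50, -86), -1)) = Mul(-65, Pow(-36, -1)) = Mul(-65, Rational(-1, 36)) = Rational(65, 36)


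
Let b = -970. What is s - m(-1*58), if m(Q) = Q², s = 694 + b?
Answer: -3640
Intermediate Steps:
s = -276 (s = 694 - 970 = -276)
s - m(-1*58) = -276 - (-1*58)² = -276 - 1*(-58)² = -276 - 1*3364 = -276 - 3364 = -3640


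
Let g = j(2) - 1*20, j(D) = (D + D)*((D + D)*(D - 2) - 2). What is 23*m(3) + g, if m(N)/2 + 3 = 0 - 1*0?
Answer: -166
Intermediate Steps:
m(N) = -6 (m(N) = -6 + 2*(0 - 1*0) = -6 + 2*(0 + 0) = -6 + 2*0 = -6 + 0 = -6)
j(D) = 2*D*(-2 + 2*D*(-2 + D)) (j(D) = (2*D)*((2*D)*(-2 + D) - 2) = (2*D)*(2*D*(-2 + D) - 2) = (2*D)*(-2 + 2*D*(-2 + D)) = 2*D*(-2 + 2*D*(-2 + D)))
g = -28 (g = 4*2*(-1 + 2² - 2*2) - 1*20 = 4*2*(-1 + 4 - 4) - 20 = 4*2*(-1) - 20 = -8 - 20 = -28)
23*m(3) + g = 23*(-6) - 28 = -138 - 28 = -166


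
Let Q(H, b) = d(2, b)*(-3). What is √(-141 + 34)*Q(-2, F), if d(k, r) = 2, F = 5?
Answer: -6*I*√107 ≈ -62.064*I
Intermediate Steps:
Q(H, b) = -6 (Q(H, b) = 2*(-3) = -6)
√(-141 + 34)*Q(-2, F) = √(-141 + 34)*(-6) = √(-107)*(-6) = (I*√107)*(-6) = -6*I*√107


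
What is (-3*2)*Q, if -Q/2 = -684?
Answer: -8208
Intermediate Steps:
Q = 1368 (Q = -2*(-684) = 1368)
(-3*2)*Q = -3*2*1368 = -6*1368 = -8208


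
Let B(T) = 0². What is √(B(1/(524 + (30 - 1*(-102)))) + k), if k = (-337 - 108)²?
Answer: 445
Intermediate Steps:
B(T) = 0
k = 198025 (k = (-445)² = 198025)
√(B(1/(524 + (30 - 1*(-102)))) + k) = √(0 + 198025) = √198025 = 445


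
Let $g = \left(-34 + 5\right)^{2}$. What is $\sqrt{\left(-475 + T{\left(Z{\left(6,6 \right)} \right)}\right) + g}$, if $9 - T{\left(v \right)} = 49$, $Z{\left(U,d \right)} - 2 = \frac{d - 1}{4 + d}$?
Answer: $\sqrt{326} \approx 18.055$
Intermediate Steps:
$Z{\left(U,d \right)} = 2 + \frac{-1 + d}{4 + d}$ ($Z{\left(U,d \right)} = 2 + \frac{d - 1}{4 + d} = 2 + \frac{-1 + d}{4 + d}$)
$g = 841$ ($g = \left(-29\right)^{2} = 841$)
$T{\left(v \right)} = -40$ ($T{\left(v \right)} = 9 - 49 = -40$)
$\sqrt{\left(-475 + T{\left(Z{\left(6,6 \right)} \right)}\right) + g} = \sqrt{\left(-475 - 40\right) + 841} = \sqrt{-515 + 841} = \sqrt{326}$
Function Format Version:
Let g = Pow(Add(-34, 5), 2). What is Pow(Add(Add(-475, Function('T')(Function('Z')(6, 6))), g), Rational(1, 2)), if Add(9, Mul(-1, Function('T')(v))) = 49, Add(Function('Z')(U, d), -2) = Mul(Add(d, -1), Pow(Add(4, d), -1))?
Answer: Pow(326, Rational(1, 2)) ≈ 18.055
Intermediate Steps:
Function('Z')(U, d) = Add(2, Mul(Pow(Add(4, d), -1), Add(-1, d))) (Function('Z')(U, d) = Add(2, Mul(Add(d, -1), Pow(Add(4, d), -1))) = Add(2, Mul(Add(-1, d), Pow(Add(4, d), -1))) = Add(2, Mul(Pow(Add(4, d), -1), Add(-1, d))))
g = 841 (g = Pow(-29, 2) = 841)
Function('T')(v) = -40 (Function('T')(v) = Add(9, Mul(-1, 49)) = Add(9, -49) = -40)
Pow(Add(Add(-475, Function('T')(Function('Z')(6, 6))), g), Rational(1, 2)) = Pow(Add(Add(-475, -40), 841), Rational(1, 2)) = Pow(Add(-515, 841), Rational(1, 2)) = Pow(326, Rational(1, 2))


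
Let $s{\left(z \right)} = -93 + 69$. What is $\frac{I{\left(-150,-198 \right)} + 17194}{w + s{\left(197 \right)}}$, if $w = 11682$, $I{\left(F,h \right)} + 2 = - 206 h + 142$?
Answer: $\frac{9687}{1943} \approx 4.9856$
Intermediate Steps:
$I{\left(F,h \right)} = 140 - 206 h$ ($I{\left(F,h \right)} = -2 - \left(-142 + 206 h\right) = 140 - 206 h$)
$s{\left(z \right)} = -24$
$\frac{I{\left(-150,-198 \right)} + 17194}{w + s{\left(197 \right)}} = \frac{\left(140 - -40788\right) + 17194}{11682 - 24} = \frac{\left(140 + 40788\right) + 17194}{11658} = \left(40928 + 17194\right) \frac{1}{11658} = 58122 \cdot \frac{1}{11658} = \frac{9687}{1943}$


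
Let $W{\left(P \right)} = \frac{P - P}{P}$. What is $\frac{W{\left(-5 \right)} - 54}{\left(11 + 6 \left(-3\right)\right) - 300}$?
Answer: $\frac{54}{307} \approx 0.1759$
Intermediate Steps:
$W{\left(P \right)} = 0$ ($W{\left(P \right)} = \frac{0}{P} = 0$)
$\frac{W{\left(-5 \right)} - 54}{\left(11 + 6 \left(-3\right)\right) - 300} = \frac{0 - 54}{\left(11 + 6 \left(-3\right)\right) - 300} = - \frac{54}{\left(11 - 18\right) - 300} = - \frac{54}{-7 - 300} = - \frac{54}{-307} = \left(-54\right) \left(- \frac{1}{307}\right) = \frac{54}{307}$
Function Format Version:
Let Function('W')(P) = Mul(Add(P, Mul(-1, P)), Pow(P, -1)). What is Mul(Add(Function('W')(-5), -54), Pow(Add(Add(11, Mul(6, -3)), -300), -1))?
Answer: Rational(54, 307) ≈ 0.17590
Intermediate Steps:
Function('W')(P) = 0 (Function('W')(P) = Mul(0, Pow(P, -1)) = 0)
Mul(Add(Function('W')(-5), -54), Pow(Add(Add(11, Mul(6, -3)), -300), -1)) = Mul(Add(0, -54), Pow(Add(Add(11, Mul(6, -3)), -300), -1)) = Mul(-54, Pow(Add(Add(11, -18), -300), -1)) = Mul(-54, Pow(Add(-7, -300), -1)) = Mul(-54, Pow(-307, -1)) = Mul(-54, Rational(-1, 307)) = Rational(54, 307)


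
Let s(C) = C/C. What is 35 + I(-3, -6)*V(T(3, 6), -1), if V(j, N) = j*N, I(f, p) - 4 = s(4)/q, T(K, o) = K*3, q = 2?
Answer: -11/2 ≈ -5.5000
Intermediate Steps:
T(K, o) = 3*K
s(C) = 1
I(f, p) = 9/2 (I(f, p) = 4 + 1/2 = 4 + 1*(½) = 4 + ½ = 9/2)
V(j, N) = N*j
35 + I(-3, -6)*V(T(3, 6), -1) = 35 + 9*(-3*3)/2 = 35 + 9*(-1*9)/2 = 35 + (9/2)*(-9) = 35 - 81/2 = -11/2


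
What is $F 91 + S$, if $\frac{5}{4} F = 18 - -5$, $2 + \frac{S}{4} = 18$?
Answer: $\frac{8692}{5} \approx 1738.4$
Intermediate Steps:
$S = 64$ ($S = -8 + 4 \cdot 18 = -8 + 72 = 64$)
$F = \frac{92}{5}$ ($F = \frac{4 \left(18 - -5\right)}{5} = \frac{4 \left(18 + 5\right)}{5} = \frac{4}{5} \cdot 23 = \frac{92}{5} \approx 18.4$)
$F 91 + S = \frac{92}{5} \cdot 91 + 64 = \frac{8372}{5} + 64 = \frac{8692}{5}$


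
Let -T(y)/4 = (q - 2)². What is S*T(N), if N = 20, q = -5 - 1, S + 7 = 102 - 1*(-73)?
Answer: -43008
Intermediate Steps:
S = 168 (S = -7 + (102 - 1*(-73)) = -7 + (102 + 73) = -7 + 175 = 168)
q = -6
T(y) = -256 (T(y) = -4*(-6 - 2)² = -4*(-8)² = -4*64 = -256)
S*T(N) = 168*(-256) = -43008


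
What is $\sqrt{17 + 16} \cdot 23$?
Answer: $23 \sqrt{33} \approx 132.13$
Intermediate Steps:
$\sqrt{17 + 16} \cdot 23 = \sqrt{33} \cdot 23 = 23 \sqrt{33}$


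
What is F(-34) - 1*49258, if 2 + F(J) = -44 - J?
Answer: -49270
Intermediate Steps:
F(J) = -46 - J (F(J) = -2 + (-44 - J) = -46 - J)
F(-34) - 1*49258 = (-46 - 1*(-34)) - 1*49258 = (-46 + 34) - 49258 = -12 - 49258 = -49270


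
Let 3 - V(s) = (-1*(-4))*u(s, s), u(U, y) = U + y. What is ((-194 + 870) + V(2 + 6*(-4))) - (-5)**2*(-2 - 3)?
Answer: 980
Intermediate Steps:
V(s) = 3 - 8*s (V(s) = 3 - (-1*(-4))*(s + s) = 3 - 4*2*s = 3 - 8*s)
((-194 + 870) + V(2 + 6*(-4))) - (-5)**2*(-2 - 3) = ((-194 + 870) + (3 - 8*(2 + 6*(-4)))) - (-5)**2*(-2 - 3) = (676 + (3 - 8*(2 - 24))) - 25*(-5) = (676 + (3 - 8*(-22))) - 1*(-125) = (676 + (3 + 176)) + 125 = (676 + 179) + 125 = 855 + 125 = 980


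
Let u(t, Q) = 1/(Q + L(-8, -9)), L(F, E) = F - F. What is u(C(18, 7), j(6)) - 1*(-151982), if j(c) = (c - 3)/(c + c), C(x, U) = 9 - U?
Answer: 151986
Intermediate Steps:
L(F, E) = 0
j(c) = (-3 + c)/(2*c) (j(c) = (-3 + c)/((2*c)) = (-3 + c)*(1/(2*c)) = (-3 + c)/(2*c))
u(t, Q) = 1/Q (u(t, Q) = 1/(Q + 0) = 1/Q)
u(C(18, 7), j(6)) - 1*(-151982) = 1/((½)*(-3 + 6)/6) - 1*(-151982) = 1/((½)*(⅙)*3) + 151982 = 1/(¼) + 151982 = 4 + 151982 = 151986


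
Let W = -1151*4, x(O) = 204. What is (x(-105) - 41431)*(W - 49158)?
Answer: 2216445974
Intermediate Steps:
W = -4604
(x(-105) - 41431)*(W - 49158) = (204 - 41431)*(-4604 - 49158) = -41227*(-53762) = 2216445974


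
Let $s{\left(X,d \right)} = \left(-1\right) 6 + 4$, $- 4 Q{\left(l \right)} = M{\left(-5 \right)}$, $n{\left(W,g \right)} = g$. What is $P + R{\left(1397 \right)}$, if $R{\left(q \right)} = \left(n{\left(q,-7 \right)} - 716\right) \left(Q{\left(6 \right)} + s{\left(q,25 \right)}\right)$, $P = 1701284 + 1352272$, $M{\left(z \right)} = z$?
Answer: $\frac{12216393}{4} \approx 3.0541 \cdot 10^{6}$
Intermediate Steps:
$Q{\left(l \right)} = \frac{5}{4}$ ($Q{\left(l \right)} = \left(- \frac{1}{4}\right) \left(-5\right) = \frac{5}{4}$)
$s{\left(X,d \right)} = -2$ ($s{\left(X,d \right)} = -6 + 4 = -2$)
$P = 3053556$
$R{\left(q \right)} = \frac{2169}{4}$ ($R{\left(q \right)} = \left(-7 - 716\right) \left(\frac{5}{4} - 2\right) = \left(-723\right) \left(- \frac{3}{4}\right) = \frac{2169}{4}$)
$P + R{\left(1397 \right)} = 3053556 + \frac{2169}{4} = \frac{12216393}{4}$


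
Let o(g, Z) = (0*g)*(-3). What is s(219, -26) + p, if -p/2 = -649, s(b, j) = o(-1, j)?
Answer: 1298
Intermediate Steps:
o(g, Z) = 0 (o(g, Z) = 0*(-3) = 0)
s(b, j) = 0
p = 1298 (p = -2*(-649) = 1298)
s(219, -26) + p = 0 + 1298 = 1298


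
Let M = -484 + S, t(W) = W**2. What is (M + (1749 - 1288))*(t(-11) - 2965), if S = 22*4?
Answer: -184860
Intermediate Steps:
S = 88
M = -396 (M = -484 + 88 = -396)
(M + (1749 - 1288))*(t(-11) - 2965) = (-396 + (1749 - 1288))*((-11)**2 - 2965) = (-396 + 461)*(121 - 2965) = 65*(-2844) = -184860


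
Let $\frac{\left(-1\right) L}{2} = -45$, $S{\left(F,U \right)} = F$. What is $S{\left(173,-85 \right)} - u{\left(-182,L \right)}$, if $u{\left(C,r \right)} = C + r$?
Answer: $265$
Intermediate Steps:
$L = 90$ ($L = \left(-2\right) \left(-45\right) = 90$)
$S{\left(173,-85 \right)} - u{\left(-182,L \right)} = 173 - \left(-182 + 90\right) = 173 - -92 = 173 + 92 = 265$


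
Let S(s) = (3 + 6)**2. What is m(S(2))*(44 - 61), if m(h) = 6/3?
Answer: -34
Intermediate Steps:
S(s) = 81 (S(s) = 9**2 = 81)
m(h) = 2 (m(h) = 6*(1/3) = 2)
m(S(2))*(44 - 61) = 2*(44 - 61) = 2*(-17) = -34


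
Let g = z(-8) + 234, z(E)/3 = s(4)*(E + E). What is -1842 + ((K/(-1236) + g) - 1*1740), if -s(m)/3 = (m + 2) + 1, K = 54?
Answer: -482049/206 ≈ -2340.0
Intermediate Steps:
s(m) = -9 - 3*m (s(m) = -3*((m + 2) + 1) = -3*((2 + m) + 1) = -3*(3 + m) = -9 - 3*m)
z(E) = -126*E (z(E) = 3*((-9 - 3*4)*(E + E)) = 3*((-9 - 12)*(2*E)) = 3*(-42*E) = -126*E)
g = 1242 (g = -126*(-8) + 234 = 1008 + 234 = 1242)
-1842 + ((K/(-1236) + g) - 1*1740) = -1842 + ((54/(-1236) + 1242) - 1*1740) = -1842 + ((54*(-1/1236) + 1242) - 1740) = -1842 + ((-9/206 + 1242) - 1740) = -1842 + (255843/206 - 1740) = -1842 - 102597/206 = -482049/206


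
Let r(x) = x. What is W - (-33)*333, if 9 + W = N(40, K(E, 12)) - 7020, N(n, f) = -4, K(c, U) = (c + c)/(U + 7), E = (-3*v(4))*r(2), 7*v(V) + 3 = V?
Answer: 3956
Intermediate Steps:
v(V) = -3/7 + V/7
E = -6/7 (E = -3*(-3/7 + (1/7)*4)*2 = -3*(-3/7 + 4/7)*2 = -3*1/7*2 = -3/7*2 = -6/7 ≈ -0.85714)
K(c, U) = 2*c/(7 + U) (K(c, U) = (2*c)/(7 + U) = 2*c/(7 + U))
W = -7033 (W = -9 + (-4 - 7020) = -9 - 7024 = -7033)
W - (-33)*333 = -7033 - (-33)*333 = -7033 - 1*(-10989) = -7033 + 10989 = 3956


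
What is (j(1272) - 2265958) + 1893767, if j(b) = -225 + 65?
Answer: -372351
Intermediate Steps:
j(b) = -160
(j(1272) - 2265958) + 1893767 = (-160 - 2265958) + 1893767 = -2266118 + 1893767 = -372351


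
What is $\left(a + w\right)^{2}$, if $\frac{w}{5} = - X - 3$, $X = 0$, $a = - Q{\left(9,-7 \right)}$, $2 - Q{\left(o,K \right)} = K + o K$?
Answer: $7569$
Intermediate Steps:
$Q{\left(o,K \right)} = 2 - K - K o$ ($Q{\left(o,K \right)} = 2 - \left(K + o K\right) = 2 - \left(K + K o\right) = 2 - K - K o$)
$a = -72$ ($a = - (2 - -7 - \left(-7\right) 9) = - (2 + 7 + 63) = \left(-1\right) 72 = -72$)
$w = -15$ ($w = 5 \left(\left(-1\right) 0 - 3\right) = 5 \left(0 - 3\right) = 5 \left(-3\right) = -15$)
$\left(a + w\right)^{2} = \left(-72 - 15\right)^{2} = \left(-87\right)^{2} = 7569$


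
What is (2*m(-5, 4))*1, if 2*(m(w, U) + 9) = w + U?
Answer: -19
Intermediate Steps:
m(w, U) = -9 + U/2 + w/2 (m(w, U) = -9 + (w + U)/2 = -9 + (U + w)/2 = -9 + (U/2 + w/2) = -9 + U/2 + w/2)
(2*m(-5, 4))*1 = (2*(-9 + (1/2)*4 + (1/2)*(-5)))*1 = (2*(-9 + 2 - 5/2))*1 = (2*(-19/2))*1 = -19*1 = -19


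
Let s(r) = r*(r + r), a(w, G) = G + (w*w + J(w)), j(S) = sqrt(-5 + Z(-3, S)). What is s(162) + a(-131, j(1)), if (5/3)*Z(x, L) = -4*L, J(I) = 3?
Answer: 69652 + I*sqrt(185)/5 ≈ 69652.0 + 2.7203*I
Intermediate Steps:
Z(x, L) = -12*L/5 (Z(x, L) = 3*(-4*L)/5 = -12*L/5)
j(S) = sqrt(-5 - 12*S/5)
a(w, G) = 3 + G + w**2 (a(w, G) = G + (w*w + 3) = G + (w**2 + 3) = G + (3 + w**2) = 3 + G + w**2)
s(r) = 2*r**2 (s(r) = r*(2*r) = 2*r**2)
s(162) + a(-131, j(1)) = 2*162**2 + (3 + sqrt(-125 - 60*1)/5 + (-131)**2) = 2*26244 + (3 + sqrt(-125 - 60)/5 + 17161) = 52488 + (3 + sqrt(-185)/5 + 17161) = 52488 + (3 + (I*sqrt(185))/5 + 17161) = 52488 + (3 + I*sqrt(185)/5 + 17161) = 52488 + (17164 + I*sqrt(185)/5) = 69652 + I*sqrt(185)/5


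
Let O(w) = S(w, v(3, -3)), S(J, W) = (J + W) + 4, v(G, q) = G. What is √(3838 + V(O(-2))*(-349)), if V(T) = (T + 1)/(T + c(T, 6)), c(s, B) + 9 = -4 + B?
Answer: √4885 ≈ 69.893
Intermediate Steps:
S(J, W) = 4 + J + W
O(w) = 7 + w (O(w) = 4 + w + 3 = 7 + w)
c(s, B) = -13 + B (c(s, B) = -9 + (-4 + B) = -13 + B)
V(T) = (1 + T)/(-7 + T) (V(T) = (T + 1)/(T + (-13 + 6)) = (1 + T)/(T - 7) = (1 + T)/(-7 + T))
√(3838 + V(O(-2))*(-349)) = √(3838 + ((1 + (7 - 2))/(-7 + (7 - 2)))*(-349)) = √(3838 + ((1 + 5)/(-7 + 5))*(-349)) = √(3838 + (6/(-2))*(-349)) = √(3838 - ½*6*(-349)) = √(3838 - 3*(-349)) = √(3838 + 1047) = √4885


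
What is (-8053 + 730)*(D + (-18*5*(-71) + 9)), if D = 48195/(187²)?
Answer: -96411527694/2057 ≈ -4.6870e+7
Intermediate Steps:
D = 2835/2057 (D = 48195/34969 = 48195*(1/34969) = 2835/2057 ≈ 1.3782)
(-8053 + 730)*(D + (-18*5*(-71) + 9)) = (-8053 + 730)*(2835/2057 + (-18*5*(-71) + 9)) = -7323*(2835/2057 + (-90*(-71) + 9)) = -7323*(2835/2057 + (6390 + 9)) = -7323*(2835/2057 + 6399) = -7323*13165578/2057 = -96411527694/2057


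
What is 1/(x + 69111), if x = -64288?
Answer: 1/4823 ≈ 0.00020734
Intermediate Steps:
1/(x + 69111) = 1/(-64288 + 69111) = 1/4823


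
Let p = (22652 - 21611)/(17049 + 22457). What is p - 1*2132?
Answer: -84225751/39506 ≈ -2132.0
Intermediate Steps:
p = 1041/39506 ≈ 0.026350
p - 1*2132 = 1041/39506 - 1*2132 = 1041/39506 - 2132 = -84225751/39506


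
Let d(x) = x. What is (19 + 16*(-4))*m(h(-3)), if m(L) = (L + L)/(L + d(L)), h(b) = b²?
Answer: -45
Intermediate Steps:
m(L) = 1 (m(L) = (L + L)/(L + L) = (2*L)/((2*L)) = (2*L)*(1/(2*L)) = 1)
(19 + 16*(-4))*m(h(-3)) = (19 + 16*(-4))*1 = (19 - 64)*1 = -45*1 = -45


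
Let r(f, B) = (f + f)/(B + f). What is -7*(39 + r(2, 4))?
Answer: -833/3 ≈ -277.67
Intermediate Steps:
r(f, B) = 2*f/(B + f) (r(f, B) = (2*f)/(B + f) = 2*f/(B + f))
-7*(39 + r(2, 4)) = -7*(39 + 2*2/(4 + 2)) = -7*(39 + 2*2/6) = -7*(39 + 2*2*(⅙)) = -7*(39 + ⅔) = -7*119/3 = -833/3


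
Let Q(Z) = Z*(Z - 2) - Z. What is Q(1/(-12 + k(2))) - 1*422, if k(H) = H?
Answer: -42169/100 ≈ -421.69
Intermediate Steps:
Q(Z) = -Z + Z*(-2 + Z) (Q(Z) = Z*(-2 + Z) - Z = -Z + Z*(-2 + Z))
Q(1/(-12 + k(2))) - 1*422 = (-3 + 1/(-12 + 2))/(-12 + 2) - 1*422 = (-3 + 1/(-10))/(-10) - 422 = -(-3 - ⅒)/10 - 422 = -⅒*(-31/10) - 422 = 31/100 - 422 = -42169/100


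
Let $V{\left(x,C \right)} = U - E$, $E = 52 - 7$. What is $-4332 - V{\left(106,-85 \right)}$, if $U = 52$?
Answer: $-4339$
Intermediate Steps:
$E = 45$ ($E = 52 - 7 = 45$)
$V{\left(x,C \right)} = 7$ ($V{\left(x,C \right)} = 52 - 45 = 7$)
$-4332 - V{\left(106,-85 \right)} = -4332 - 7 = -4339$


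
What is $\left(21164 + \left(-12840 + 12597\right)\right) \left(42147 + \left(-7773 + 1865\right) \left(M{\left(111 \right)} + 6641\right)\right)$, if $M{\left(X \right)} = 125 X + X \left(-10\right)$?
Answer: $-2397724449421$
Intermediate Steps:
$M{\left(X \right)} = 115 X$ ($M{\left(X \right)} = 125 X - 10 X = 115 X$)
$\left(21164 + \left(-12840 + 12597\right)\right) \left(42147 + \left(-7773 + 1865\right) \left(M{\left(111 \right)} + 6641\right)\right) = \left(21164 + \left(-12840 + 12597\right)\right) \left(42147 + \left(-7773 + 1865\right) \left(115 \cdot 111 + 6641\right)\right) = \left(21164 - 243\right) \left(42147 - 5908 \left(12765 + 6641\right)\right) = 20921 \left(42147 - 114650648\right) = 20921 \left(-114608501\right) = -2397724449421$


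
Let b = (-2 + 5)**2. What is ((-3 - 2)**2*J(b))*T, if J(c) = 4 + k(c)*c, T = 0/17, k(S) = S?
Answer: 0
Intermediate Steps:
b = 9 (b = 3**2 = 9)
T = 0 (T = 0*(1/17) = 0)
J(c) = 4 + c**2 (J(c) = 4 + c*c = 4 + c**2)
((-3 - 2)**2*J(b))*T = ((-3 - 2)**2*(4 + 9**2))*0 = ((-5)**2*(4 + 81))*0 = (25*85)*0 = 2125*0 = 0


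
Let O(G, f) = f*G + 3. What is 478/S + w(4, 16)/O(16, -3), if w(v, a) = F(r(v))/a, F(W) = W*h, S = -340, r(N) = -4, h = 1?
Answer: -857/612 ≈ -1.4003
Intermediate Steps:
O(G, f) = 3 + G*f (O(G, f) = G*f + 3 = 3 + G*f)
F(W) = W (F(W) = W*1 = W)
w(v, a) = -4/a
478/S + w(4, 16)/O(16, -3) = 478/(-340) + (-4/16)/(3 + 16*(-3)) = 478*(-1/340) + (-4*1/16)/(3 - 48) = -239/170 - ¼/(-45) = -239/170 - ¼*(-1/45) = -239/170 + 1/180 = -857/612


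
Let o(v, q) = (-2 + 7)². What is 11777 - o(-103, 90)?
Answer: 11752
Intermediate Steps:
o(v, q) = 25 (o(v, q) = 5² = 25)
11777 - o(-103, 90) = 11777 - 1*25 = 11777 - 25 = 11752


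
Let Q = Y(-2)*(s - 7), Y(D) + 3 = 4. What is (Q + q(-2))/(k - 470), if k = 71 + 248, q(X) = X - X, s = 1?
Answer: 6/151 ≈ 0.039735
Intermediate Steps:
Y(D) = 1 (Y(D) = -3 + 4 = 1)
q(X) = 0
Q = -6 (Q = 1*(1 - 7) = 1*(-6) = -6)
k = 319
(Q + q(-2))/(k - 470) = (-6 + 0)/(319 - 470) = -6/(-151) = -6*(-1/151) = 6/151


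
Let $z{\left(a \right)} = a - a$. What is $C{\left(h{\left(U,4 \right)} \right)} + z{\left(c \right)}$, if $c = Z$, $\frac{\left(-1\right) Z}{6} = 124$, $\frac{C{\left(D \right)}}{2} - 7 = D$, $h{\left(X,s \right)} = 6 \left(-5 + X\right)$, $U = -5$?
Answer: $-106$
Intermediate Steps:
$h{\left(X,s \right)} = -30 + 6 X$
$C{\left(D \right)} = 14 + 2 D$
$Z = -744$ ($Z = \left(-6\right) 124 = -744$)
$c = -744$
$z{\left(a \right)} = 0$
$C{\left(h{\left(U,4 \right)} \right)} + z{\left(c \right)} = \left(14 + 2 \left(-30 + 6 \left(-5\right)\right)\right) + 0 = \left(14 + 2 \left(-30 - 30\right)\right) + 0 = \left(14 + 2 \left(-60\right)\right) + 0 = \left(14 - 120\right) + 0 = -106 + 0 = -106$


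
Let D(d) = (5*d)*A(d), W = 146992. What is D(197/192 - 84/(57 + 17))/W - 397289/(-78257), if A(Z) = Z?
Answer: 2947176732416786533/580527503044706304 ≈ 5.0767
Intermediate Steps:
D(d) = 5*d**2 (D(d) = (5*d)*d = 5*d**2)
D(197/192 - 84/(57 + 17))/W - 397289/(-78257) = (5*(197/192 - 84/(57 + 17))**2)/146992 - 397289/(-78257) = (5*(197*(1/192) - 84/74)**2)*(1/146992) - 397289*(-1/78257) = (5*(197/192 - 84*1/74)**2)*(1/146992) + 397289/78257 = (5*(197/192 - 42/37)**2)*(1/146992) + 397289/78257 = (5*(-775/7104)**2)*(1/146992) + 397289/78257 = (5*(600625/50466816))*(1/146992) + 397289/78257 = (3003125/50466816)*(1/146992) + 397289/78257 = 3003125/7418218217472 + 397289/78257 = 2947176732416786533/580527503044706304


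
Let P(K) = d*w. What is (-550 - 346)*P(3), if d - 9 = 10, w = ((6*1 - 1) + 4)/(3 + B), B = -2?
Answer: -153216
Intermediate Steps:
w = 9 (w = ((6*1 - 1) + 4)/(3 - 2) = ((6 - 1) + 4)/1 = (5 + 4)*1 = 9*1 = 9)
d = 19 (d = 9 + 10 = 19)
P(K) = 171 (P(K) = 19*9 = 171)
(-550 - 346)*P(3) = (-550 - 346)*171 = -896*171 = -153216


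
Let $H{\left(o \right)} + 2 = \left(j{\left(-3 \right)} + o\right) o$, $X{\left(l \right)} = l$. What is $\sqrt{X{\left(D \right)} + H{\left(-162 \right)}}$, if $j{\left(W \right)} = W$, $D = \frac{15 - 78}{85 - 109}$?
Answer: $\frac{\sqrt{427690}}{4} \approx 163.5$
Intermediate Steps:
$D = \frac{21}{8}$ ($D = - \frac{63}{-24} = \left(-63\right) \left(- \frac{1}{24}\right) = \frac{21}{8} \approx 2.625$)
$H{\left(o \right)} = -2 + o \left(-3 + o\right)$ ($H{\left(o \right)} = -2 + \left(-3 + o\right) o = -2 + o \left(-3 + o\right)$)
$\sqrt{X{\left(D \right)} + H{\left(-162 \right)}} = \sqrt{\frac{21}{8} - \left(-484 - 26244\right)} = \sqrt{\frac{21}{8} + \left(-2 + 26244 + 486\right)} = \sqrt{\frac{21}{8} + 26728} = \sqrt{\frac{213845}{8}} = \frac{\sqrt{427690}}{4}$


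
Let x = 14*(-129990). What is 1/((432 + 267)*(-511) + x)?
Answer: -1/2177049 ≈ -4.5934e-7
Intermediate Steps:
x = -1819860
1/((432 + 267)*(-511) + x) = 1/((432 + 267)*(-511) - 1819860) = 1/(699*(-511) - 1819860) = 1/(-357189 - 1819860) = 1/(-2177049) = -1/2177049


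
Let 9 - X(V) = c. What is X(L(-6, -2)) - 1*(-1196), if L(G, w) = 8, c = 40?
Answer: 1165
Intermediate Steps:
X(V) = -31 (X(V) = 9 - 1*40 = 9 - 40 = -31)
X(L(-6, -2)) - 1*(-1196) = -31 - 1*(-1196) = -31 + 1196 = 1165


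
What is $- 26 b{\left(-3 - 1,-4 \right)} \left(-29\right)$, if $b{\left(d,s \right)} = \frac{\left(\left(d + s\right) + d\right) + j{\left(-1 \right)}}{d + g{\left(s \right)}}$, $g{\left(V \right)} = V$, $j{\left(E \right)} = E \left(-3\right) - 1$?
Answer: $\frac{1885}{2} \approx 942.5$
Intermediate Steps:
$j{\left(E \right)} = -1 - 3 E$ ($j{\left(E \right)} = - 3 E - 1 = -1 - 3 E$)
$b{\left(d,s \right)} = \frac{2 + s + 2 d}{d + s}$ ($b{\left(d,s \right)} = \frac{\left(\left(d + s\right) + d\right) - -2}{d + s} = \frac{\left(s + 2 d\right) + \left(-1 + 3\right)}{d + s} = \frac{\left(s + 2 d\right) + 2}{d + s} = \frac{2 + s + 2 d}{d + s}$)
$- 26 b{\left(-3 - 1,-4 \right)} \left(-29\right) = - 26 \frac{2 - 4 + 2 \left(-3 - 1\right)}{\left(-3 - 1\right) - 4} \left(-29\right) = - 26 \frac{2 - 4 + 2 \left(-4\right)}{-4 - 4} \left(-29\right) = - 26 \frac{2 - 4 - 8}{-8} \left(-29\right) = - 26 \left(\left(- \frac{1}{8}\right) \left(-10\right)\right) \left(-29\right) = \left(-26\right) \frac{5}{4} \left(-29\right) = \left(- \frac{65}{2}\right) \left(-29\right) = \frac{1885}{2}$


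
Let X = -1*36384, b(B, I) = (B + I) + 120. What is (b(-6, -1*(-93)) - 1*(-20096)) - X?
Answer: 56687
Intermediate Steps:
b(B, I) = 120 + B + I
X = -36384
(b(-6, -1*(-93)) - 1*(-20096)) - X = ((120 - 6 - 1*(-93)) - 1*(-20096)) - 1*(-36384) = ((120 - 6 + 93) + 20096) + 36384 = (207 + 20096) + 36384 = 20303 + 36384 = 56687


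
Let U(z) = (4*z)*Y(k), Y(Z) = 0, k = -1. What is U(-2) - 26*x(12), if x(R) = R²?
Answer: -3744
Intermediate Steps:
U(z) = 0 (U(z) = (4*z)*0 = 0)
U(-2) - 26*x(12) = 0 - 26*12² = 0 - 26*144 = 0 - 3744 = -3744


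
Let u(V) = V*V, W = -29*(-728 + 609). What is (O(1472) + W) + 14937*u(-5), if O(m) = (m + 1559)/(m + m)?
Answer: 1109525975/2944 ≈ 3.7688e+5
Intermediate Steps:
W = 3451 (W = -29*(-119) = 3451)
u(V) = V²
O(m) = (1559 + m)/(2*m) (O(m) = (1559 + m)/((2*m)) = (1559 + m)*(1/(2*m)) = (1559 + m)/(2*m))
(O(1472) + W) + 14937*u(-5) = ((½)*(1559 + 1472)/1472 + 3451) + 14937*(-5)² = ((½)*(1/1472)*3031 + 3451) + 14937*25 = (3031/2944 + 3451) + 373425 = 10162775/2944 + 373425 = 1109525975/2944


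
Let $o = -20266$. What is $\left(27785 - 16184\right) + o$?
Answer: $-8665$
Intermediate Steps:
$\left(27785 - 16184\right) + o = \left(27785 - 16184\right) - 20266 = 11601 - 20266 = -8665$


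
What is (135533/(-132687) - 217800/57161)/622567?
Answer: -36646430413/4721872863305169 ≈ -7.7610e-6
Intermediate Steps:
(135533/(-132687) - 217800/57161)/622567 = (135533*(-1/132687) - 217800*1/57161)*(1/622567) = (-135533/132687 - 217800/57161)*(1/622567) = -36646430413/7584521607*1/622567 = -36646430413/4721872863305169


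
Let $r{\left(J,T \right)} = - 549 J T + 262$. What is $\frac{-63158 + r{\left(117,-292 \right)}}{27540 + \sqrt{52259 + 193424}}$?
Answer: $\frac{514809075600}{758205917} - \frac{18693140 \sqrt{245683}}{758205917} \approx 666.76$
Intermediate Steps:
$r{\left(J,T \right)} = 262 - 549 J T$ ($r{\left(J,T \right)} = - 549 J T + 262 = 262 - 549 J T$)
$\frac{-63158 + r{\left(117,-292 \right)}}{27540 + \sqrt{52259 + 193424}} = \frac{-63158 - \left(-262 + 64233 \left(-292\right)\right)}{27540 + \sqrt{52259 + 193424}} = \frac{-63158 + \left(262 + 18756036\right)}{27540 + \sqrt{245683}} = \frac{-63158 + 18756298}{27540 + \sqrt{245683}} = \frac{18693140}{27540 + \sqrt{245683}}$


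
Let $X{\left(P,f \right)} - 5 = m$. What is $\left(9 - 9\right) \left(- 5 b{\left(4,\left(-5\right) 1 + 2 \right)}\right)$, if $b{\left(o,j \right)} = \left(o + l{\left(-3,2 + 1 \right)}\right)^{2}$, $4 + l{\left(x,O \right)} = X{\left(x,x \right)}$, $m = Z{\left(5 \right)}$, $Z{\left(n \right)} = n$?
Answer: $0$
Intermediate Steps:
$m = 5$
$X{\left(P,f \right)} = 10$ ($X{\left(P,f \right)} = 5 + 5 = 10$)
$l{\left(x,O \right)} = 6$ ($l{\left(x,O \right)} = -4 + 10 = 6$)
$b{\left(o,j \right)} = \left(6 + o\right)^{2}$ ($b{\left(o,j \right)} = \left(o + 6\right)^{2} = \left(6 + o\right)^{2}$)
$\left(9 - 9\right) \left(- 5 b{\left(4,\left(-5\right) 1 + 2 \right)}\right) = \left(9 - 9\right) \left(- 5 \left(6 + 4\right)^{2}\right) = 0 \left(- 5 \cdot 10^{2}\right) = 0 \left(\left(-5\right) 100\right) = 0 \left(-500\right) = 0$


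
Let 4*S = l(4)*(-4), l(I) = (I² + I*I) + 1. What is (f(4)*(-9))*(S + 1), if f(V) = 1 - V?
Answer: -864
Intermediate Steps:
l(I) = 1 + 2*I² (l(I) = (I² + I²) + 1 = 2*I² + 1 = 1 + 2*I²)
S = -33 (S = ((1 + 2*4²)*(-4))/4 = ((1 + 2*16)*(-4))/4 = ((1 + 32)*(-4))/4 = (33*(-4))/4 = (¼)*(-132) = -33)
(f(4)*(-9))*(S + 1) = ((1 - 1*4)*(-9))*(-33 + 1) = ((1 - 4)*(-9))*(-32) = -3*(-9)*(-32) = 27*(-32) = -864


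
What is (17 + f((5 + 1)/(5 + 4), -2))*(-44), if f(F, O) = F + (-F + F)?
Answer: -2332/3 ≈ -777.33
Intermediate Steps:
f(F, O) = F (f(F, O) = F + 0 = F)
(17 + f((5 + 1)/(5 + 4), -2))*(-44) = (17 + (5 + 1)/(5 + 4))*(-44) = (17 + 6/9)*(-44) = (17 + 6*(⅑))*(-44) = (17 + ⅔)*(-44) = (53/3)*(-44) = -2332/3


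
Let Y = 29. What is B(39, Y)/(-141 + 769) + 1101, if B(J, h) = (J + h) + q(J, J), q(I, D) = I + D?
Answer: 345787/314 ≈ 1101.2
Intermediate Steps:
q(I, D) = D + I
B(J, h) = h + 3*J (B(J, h) = (J + h) + (J + J) = (J + h) + 2*J = h + 3*J)
B(39, Y)/(-141 + 769) + 1101 = (29 + 3*39)/(-141 + 769) + 1101 = (29 + 117)/628 + 1101 = 146*(1/628) + 1101 = 73/314 + 1101 = 345787/314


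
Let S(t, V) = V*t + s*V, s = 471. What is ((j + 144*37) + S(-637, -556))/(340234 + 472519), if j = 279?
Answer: 5759/47809 ≈ 0.12046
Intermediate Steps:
S(t, V) = 471*V + V*t (S(t, V) = V*t + 471*V = 471*V + V*t)
((j + 144*37) + S(-637, -556))/(340234 + 472519) = ((279 + 144*37) - 556*(471 - 637))/(340234 + 472519) = ((279 + 5328) - 556*(-166))/812753 = (5607 + 92296)*(1/812753) = 97903*(1/812753) = 5759/47809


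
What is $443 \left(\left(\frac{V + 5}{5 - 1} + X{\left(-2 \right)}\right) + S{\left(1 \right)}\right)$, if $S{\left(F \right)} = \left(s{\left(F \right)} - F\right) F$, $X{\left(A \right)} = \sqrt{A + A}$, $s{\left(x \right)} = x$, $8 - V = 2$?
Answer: $\frac{4873}{4} + 886 i \approx 1218.3 + 886.0 i$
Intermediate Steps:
$V = 6$ ($V = 8 - 2 = 6$)
$X{\left(A \right)} = \sqrt{2} \sqrt{A}$ ($X{\left(A \right)} = \sqrt{2 A} = \sqrt{2} \sqrt{A}$)
$S{\left(F \right)} = 0$ ($S{\left(F \right)} = \left(F - F\right) F = 0 F = 0$)
$443 \left(\left(\frac{V + 5}{5 - 1} + X{\left(-2 \right)}\right) + S{\left(1 \right)}\right) = 443 \left(\left(\frac{6 + 5}{5 - 1} + \sqrt{2} \sqrt{-2}\right) + 0\right) = 443 \left(\left(\frac{11}{4} + \sqrt{2} i \sqrt{2}\right) + 0\right) = 443 \left(\left(11 \cdot \frac{1}{4} + 2 i\right) + 0\right) = 443 \left(\left(\frac{11}{4} + 2 i\right) + 0\right) = 443 \left(\frac{11}{4} + 2 i\right) = \frac{4873}{4} + 886 i$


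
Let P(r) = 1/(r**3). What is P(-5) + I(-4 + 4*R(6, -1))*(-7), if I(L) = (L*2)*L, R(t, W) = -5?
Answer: -1008001/125 ≈ -8064.0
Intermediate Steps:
I(L) = 2*L**2 (I(L) = (2*L)*L = 2*L**2)
P(r) = r**(-3)
P(-5) + I(-4 + 4*R(6, -1))*(-7) = (-5)**(-3) + (2*(-4 + 4*(-5))**2)*(-7) = -1/125 + (2*(-4 - 20)**2)*(-7) = -1/125 + (2*(-24)**2)*(-7) = -1/125 + (2*576)*(-7) = -1/125 + 1152*(-7) = -1/125 - 8064 = -1008001/125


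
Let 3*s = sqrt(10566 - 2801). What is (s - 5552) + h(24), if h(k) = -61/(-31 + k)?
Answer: -38803/7 + sqrt(7765)/3 ≈ -5513.9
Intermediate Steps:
s = sqrt(7765)/3 (s = sqrt(10566 - 2801)/3 = sqrt(7765)/3 ≈ 29.373)
(s - 5552) + h(24) = (sqrt(7765)/3 - 5552) - 61/(-31 + 24) = (-5552 + sqrt(7765)/3) - 61/(-7) = (-5552 + sqrt(7765)/3) - 61*(-1/7) = (-5552 + sqrt(7765)/3) + 61/7 = -38803/7 + sqrt(7765)/3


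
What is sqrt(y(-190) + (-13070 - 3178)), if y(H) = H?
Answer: I*sqrt(16438) ≈ 128.21*I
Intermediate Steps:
sqrt(y(-190) + (-13070 - 3178)) = sqrt(-190 + (-13070 - 3178)) = sqrt(-190 - 16248) = sqrt(-16438) = I*sqrt(16438)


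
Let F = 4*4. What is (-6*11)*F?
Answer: -1056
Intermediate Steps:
F = 16
(-6*11)*F = -6*11*16 = -66*16 = -1056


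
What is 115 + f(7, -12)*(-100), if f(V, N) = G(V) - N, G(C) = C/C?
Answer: -1185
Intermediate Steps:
G(C) = 1
f(V, N) = 1 - N
115 + f(7, -12)*(-100) = 115 + (1 - 1*(-12))*(-100) = 115 + (1 + 12)*(-100) = 115 + 13*(-100) = 115 - 1300 = -1185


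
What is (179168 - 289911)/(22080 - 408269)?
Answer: 110743/386189 ≈ 0.28676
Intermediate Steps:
(179168 - 289911)/(22080 - 408269) = -110743/(-386189) = -110743*(-1/386189) = 110743/386189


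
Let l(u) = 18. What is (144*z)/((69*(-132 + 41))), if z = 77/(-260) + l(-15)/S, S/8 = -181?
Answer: 174264/24624145 ≈ 0.0070770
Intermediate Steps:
S = -1448 (S = 8*(-181) = -1448)
z = -7261/23530 (z = 77/(-260) + 18/(-1448) = 77*(-1/260) + 18*(-1/1448) = -77/260 - 9/724 = -7261/23530 ≈ -0.30858)
(144*z)/((69*(-132 + 41))) = (144*(-7261/23530))/((69*(-132 + 41))) = -522792/(11765*(69*(-91))) = -522792/11765/(-6279) = -522792/11765*(-1/6279) = 174264/24624145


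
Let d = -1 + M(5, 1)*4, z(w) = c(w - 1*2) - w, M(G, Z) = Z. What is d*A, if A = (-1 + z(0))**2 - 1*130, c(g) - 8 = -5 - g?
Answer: -342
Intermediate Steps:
c(g) = 3 - g (c(g) = 8 + (-5 - g) = 3 - g)
z(w) = 5 - 2*w (z(w) = (3 - (w - 1*2)) - w = (3 - (w - 2)) - w = (3 - (-2 + w)) - w = (3 + (2 - w)) - w = (5 - w) - w = 5 - 2*w)
d = 3 (d = -1 + 1*4 = -1 + 4 = 3)
A = -114 (A = (-1 + (5 - 2*0))**2 - 1*130 = (-1 + (5 + 0))**2 - 130 = (-1 + 5)**2 - 130 = 4**2 - 130 = 16 - 130 = -114)
d*A = 3*(-114) = -342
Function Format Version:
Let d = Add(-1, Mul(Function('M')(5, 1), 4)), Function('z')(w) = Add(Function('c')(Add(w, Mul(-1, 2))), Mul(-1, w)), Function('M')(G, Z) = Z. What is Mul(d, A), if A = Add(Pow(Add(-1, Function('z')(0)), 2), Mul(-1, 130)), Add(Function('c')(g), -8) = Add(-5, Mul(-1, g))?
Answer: -342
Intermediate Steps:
Function('c')(g) = Add(3, Mul(-1, g)) (Function('c')(g) = Add(8, Add(-5, Mul(-1, g))) = Add(3, Mul(-1, g)))
Function('z')(w) = Add(5, Mul(-2, w)) (Function('z')(w) = Add(Add(3, Mul(-1, Add(w, Mul(-1, 2)))), Mul(-1, w)) = Add(Add(3, Mul(-1, Add(w, -2))), Mul(-1, w)) = Add(Add(3, Mul(-1, Add(-2, w))), Mul(-1, w)) = Add(Add(3, Add(2, Mul(-1, w))), Mul(-1, w)) = Add(Add(5, Mul(-1, w)), Mul(-1, w)) = Add(5, Mul(-2, w)))
d = 3 (d = Add(-1, Mul(1, 4)) = Add(-1, 4) = 3)
A = -114 (A = Add(Pow(Add(-1, Add(5, Mul(-2, 0))), 2), Mul(-1, 130)) = Add(Pow(Add(-1, Add(5, 0)), 2), -130) = Add(Pow(Add(-1, 5), 2), -130) = Add(Pow(4, 2), -130) = Add(16, -130) = -114)
Mul(d, A) = Mul(3, -114) = -342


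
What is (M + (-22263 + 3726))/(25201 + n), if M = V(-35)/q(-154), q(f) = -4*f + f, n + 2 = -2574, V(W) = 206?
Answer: -4281944/5226375 ≈ -0.81929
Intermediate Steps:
n = -2576 (n = -2 - 2574 = -2576)
q(f) = -3*f
M = 103/231 (M = 206/((-3*(-154))) = 206/462 = 206*(1/462) = 103/231 ≈ 0.44589)
(M + (-22263 + 3726))/(25201 + n) = (103/231 + (-22263 + 3726))/(25201 - 2576) = (103/231 - 18537)/22625 = -4281944/231*1/22625 = -4281944/5226375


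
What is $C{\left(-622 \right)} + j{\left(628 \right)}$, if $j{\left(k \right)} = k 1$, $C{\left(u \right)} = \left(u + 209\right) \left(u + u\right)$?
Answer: $514400$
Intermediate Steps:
$C{\left(u \right)} = 2 u \left(209 + u\right)$ ($C{\left(u \right)} = \left(209 + u\right) 2 u = 2 u \left(209 + u\right)$)
$j{\left(k \right)} = k$
$C{\left(-622 \right)} + j{\left(628 \right)} = 2 \left(-622\right) \left(209 - 622\right) + 628 = 2 \left(-622\right) \left(-413\right) + 628 = 513772 + 628 = 514400$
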